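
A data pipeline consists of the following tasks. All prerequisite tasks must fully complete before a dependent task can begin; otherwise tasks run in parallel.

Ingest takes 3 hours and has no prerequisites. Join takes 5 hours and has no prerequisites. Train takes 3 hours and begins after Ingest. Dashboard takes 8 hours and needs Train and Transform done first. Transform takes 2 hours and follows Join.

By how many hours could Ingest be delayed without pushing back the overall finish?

The longest chain is Join→Transform→Dashboard = 5+2+8 = 15; overall finish 15 hours.
The longest chain containing Ingest totals 14 hours.
So Ingest can slip 4 − 3 = 1 hour.

1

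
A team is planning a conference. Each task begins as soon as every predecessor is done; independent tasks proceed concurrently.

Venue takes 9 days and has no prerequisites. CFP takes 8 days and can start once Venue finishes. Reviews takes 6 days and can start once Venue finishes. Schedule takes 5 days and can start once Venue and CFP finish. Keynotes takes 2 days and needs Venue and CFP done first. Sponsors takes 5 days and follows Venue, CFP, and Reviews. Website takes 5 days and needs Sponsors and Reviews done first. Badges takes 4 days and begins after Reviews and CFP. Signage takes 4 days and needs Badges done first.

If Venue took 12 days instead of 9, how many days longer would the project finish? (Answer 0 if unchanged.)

The binding path is Venue→CFP→Sponsors→Website = 9+8+5+5 = 27; finish at 27 days.
Since Venue is critical, the +3 change carries straight to that chain (now 30 days).
The critical path is still Venue→CFP→Sponsors→Website; finish is now 30 days.
Change in finish: 30 − 27 = +3 days.

3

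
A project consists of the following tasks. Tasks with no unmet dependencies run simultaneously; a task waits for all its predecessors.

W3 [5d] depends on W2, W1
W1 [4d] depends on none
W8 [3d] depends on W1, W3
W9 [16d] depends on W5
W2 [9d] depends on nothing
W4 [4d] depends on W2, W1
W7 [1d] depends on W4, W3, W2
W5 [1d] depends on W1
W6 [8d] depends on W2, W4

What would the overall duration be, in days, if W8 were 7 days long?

Baseline: W1→W5→W9 = 4+1+16 = 21 → 21 days.
The longest path through W8 is only 17 days, so W8 has float 4.
No other chain overtakes it, so the finish is 21 days.

21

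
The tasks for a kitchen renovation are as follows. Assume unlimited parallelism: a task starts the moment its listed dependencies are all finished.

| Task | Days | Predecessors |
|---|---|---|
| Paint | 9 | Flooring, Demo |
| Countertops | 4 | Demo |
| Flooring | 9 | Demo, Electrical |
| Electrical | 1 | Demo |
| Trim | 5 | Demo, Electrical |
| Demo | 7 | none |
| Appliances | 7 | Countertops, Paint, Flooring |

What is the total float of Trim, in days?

Critical path: Demo→Electrical→Flooring→Paint→Appliances = 7+1+9+9+7 = 33, so the finish is 33 days.
Longest path through Trim: 13 days (earliest finish 13, latest finish 33).
Slack of Trim = 28 − 8 = 20 days.

20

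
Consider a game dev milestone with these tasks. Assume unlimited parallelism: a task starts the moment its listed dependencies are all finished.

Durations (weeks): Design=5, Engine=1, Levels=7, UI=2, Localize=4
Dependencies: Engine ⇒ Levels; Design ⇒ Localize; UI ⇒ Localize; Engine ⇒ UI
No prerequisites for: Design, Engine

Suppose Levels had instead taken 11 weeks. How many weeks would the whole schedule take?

Baseline: Design→Localize = 5+4 = 9 → 9 weeks.
The longest path through Levels is only 8 weeks, so Levels has float 1.
The binding chain switches to Engine→Levels = 1+11 = 12; finish 12 weeks.

12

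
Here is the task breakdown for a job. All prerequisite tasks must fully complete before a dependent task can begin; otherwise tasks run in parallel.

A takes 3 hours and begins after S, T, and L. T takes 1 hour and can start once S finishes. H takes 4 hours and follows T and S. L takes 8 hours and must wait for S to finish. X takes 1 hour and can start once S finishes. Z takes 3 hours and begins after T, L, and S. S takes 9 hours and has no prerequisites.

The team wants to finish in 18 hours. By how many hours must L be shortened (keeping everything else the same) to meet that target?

Current finish: 20 hours; target: 18.
L is on every critical path, so each hour cut from L cuts the finish by one (this holds down to a finish of 14).
Need 20 − 18 = 2 hours off L → L becomes 6 hours, finish becomes 18.

2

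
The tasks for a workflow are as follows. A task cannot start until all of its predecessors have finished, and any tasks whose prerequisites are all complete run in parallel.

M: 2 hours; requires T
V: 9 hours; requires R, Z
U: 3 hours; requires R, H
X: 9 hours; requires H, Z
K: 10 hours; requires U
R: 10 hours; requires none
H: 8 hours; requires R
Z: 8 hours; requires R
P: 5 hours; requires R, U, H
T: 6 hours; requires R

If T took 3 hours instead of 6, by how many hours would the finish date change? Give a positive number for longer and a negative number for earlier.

0

Actual critical path: R→H→U→K = 10+8+3+10 = 31 ⇒ 31 hours.
T is off the critical path — its longest chain is 18 hours, giving 13 of slack.
The critical path is still R→H→U→K; finish is now 31 hours.
Change in finish: 31 − 31 = +0 hours.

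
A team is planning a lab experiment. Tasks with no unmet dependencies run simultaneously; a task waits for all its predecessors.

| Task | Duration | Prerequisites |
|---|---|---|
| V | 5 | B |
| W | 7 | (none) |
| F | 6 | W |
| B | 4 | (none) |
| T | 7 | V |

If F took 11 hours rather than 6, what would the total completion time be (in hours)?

Actual critical path: B→V→T = 4+5+7 = 16 ⇒ 16 hours.
F has 3 hours of float (longest path through it is 13).
Now W→F = 7+11 = 18 is longest, so the finish becomes 18 hours.

18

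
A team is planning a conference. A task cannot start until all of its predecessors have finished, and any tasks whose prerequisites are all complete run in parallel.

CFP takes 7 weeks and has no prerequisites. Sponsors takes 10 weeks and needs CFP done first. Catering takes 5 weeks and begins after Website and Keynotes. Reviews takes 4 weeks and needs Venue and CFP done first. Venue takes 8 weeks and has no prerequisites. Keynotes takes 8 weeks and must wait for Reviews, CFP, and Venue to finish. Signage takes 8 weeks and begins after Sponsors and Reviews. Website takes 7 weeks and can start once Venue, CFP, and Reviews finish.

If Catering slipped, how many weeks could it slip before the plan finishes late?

0

Venue→Reviews→Keynotes→Catering = 8+4+8+5 = 25 sets the makespan at 25 weeks.
Longest path through Catering: 25 weeks (earliest finish 25, latest finish 25).
So Catering can slip 25 − 25 = 0 weeks.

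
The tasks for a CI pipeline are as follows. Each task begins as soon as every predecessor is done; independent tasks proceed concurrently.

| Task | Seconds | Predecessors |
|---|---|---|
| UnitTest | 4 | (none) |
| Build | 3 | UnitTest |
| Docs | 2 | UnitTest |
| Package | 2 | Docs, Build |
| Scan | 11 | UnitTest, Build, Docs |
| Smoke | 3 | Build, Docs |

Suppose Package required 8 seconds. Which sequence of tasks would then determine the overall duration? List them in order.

Baseline: UnitTest→Build→Scan = 4+3+11 = 18 → 18 seconds.
The longest path through Package is only 9 seconds, so Package has float 9.
No other chain overtakes it, so the finish is 18 seconds.

UnitTest, Build, Scan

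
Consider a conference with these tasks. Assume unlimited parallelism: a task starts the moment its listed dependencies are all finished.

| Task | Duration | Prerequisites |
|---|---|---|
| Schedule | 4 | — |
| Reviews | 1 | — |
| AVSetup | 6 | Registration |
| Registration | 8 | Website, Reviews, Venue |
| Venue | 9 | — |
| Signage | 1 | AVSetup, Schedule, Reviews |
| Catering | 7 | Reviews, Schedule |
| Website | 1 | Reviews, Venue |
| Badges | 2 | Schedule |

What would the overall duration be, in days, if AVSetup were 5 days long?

24

The binding path is Venue→Website→Registration→AVSetup→Signage = 9+1+8+6+1 = 25; finish at 25 days.
Since AVSetup is critical, the -1 change carries straight to that chain (now 24 days).
That remains the longest chain; total 24 days.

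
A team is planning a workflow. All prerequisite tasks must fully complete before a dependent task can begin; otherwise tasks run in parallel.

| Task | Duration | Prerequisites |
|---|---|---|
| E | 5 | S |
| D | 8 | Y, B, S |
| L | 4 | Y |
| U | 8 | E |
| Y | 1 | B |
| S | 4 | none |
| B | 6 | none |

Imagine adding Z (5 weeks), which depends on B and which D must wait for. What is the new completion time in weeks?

19

Originally the schedule takes 17 weeks.
With Z inserted, D now waits for max(Y, B, S, Z).
New critical path: B→Z→D = 6+5+8 = 19 ⇒ 19 weeks.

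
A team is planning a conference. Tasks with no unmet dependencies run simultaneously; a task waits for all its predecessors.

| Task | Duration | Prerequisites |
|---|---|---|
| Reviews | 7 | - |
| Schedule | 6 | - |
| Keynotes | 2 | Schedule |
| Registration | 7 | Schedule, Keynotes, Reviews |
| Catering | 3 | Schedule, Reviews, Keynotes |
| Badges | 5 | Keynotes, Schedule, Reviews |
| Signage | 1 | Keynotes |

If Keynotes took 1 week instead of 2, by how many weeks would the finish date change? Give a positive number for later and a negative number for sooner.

-1

Baseline: Schedule→Keynotes→Registration = 6+2+7 = 15 → 15 weeks.
Keynotes lies on that path, so at 1 week the path becomes 14 weeks.
Now Reviews→Registration = 7+7 = 14 is longest, so the finish becomes 14 weeks.
Change in finish: 14 − 15 = -1 weeks.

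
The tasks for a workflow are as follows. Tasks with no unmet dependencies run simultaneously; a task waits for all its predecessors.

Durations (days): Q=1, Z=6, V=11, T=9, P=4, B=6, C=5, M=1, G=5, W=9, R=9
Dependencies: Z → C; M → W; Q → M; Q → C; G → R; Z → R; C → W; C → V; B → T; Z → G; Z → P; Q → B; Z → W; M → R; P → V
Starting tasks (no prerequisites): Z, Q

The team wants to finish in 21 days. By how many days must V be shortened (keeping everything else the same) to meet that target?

1

Current finish: 22 days; target: 21.
V is on every critical path, so each day cut from V cuts the finish by one (this holds down to a finish of 20).
Need 22 − 21 = 1 day off V → V becomes 10 days, finish becomes 21.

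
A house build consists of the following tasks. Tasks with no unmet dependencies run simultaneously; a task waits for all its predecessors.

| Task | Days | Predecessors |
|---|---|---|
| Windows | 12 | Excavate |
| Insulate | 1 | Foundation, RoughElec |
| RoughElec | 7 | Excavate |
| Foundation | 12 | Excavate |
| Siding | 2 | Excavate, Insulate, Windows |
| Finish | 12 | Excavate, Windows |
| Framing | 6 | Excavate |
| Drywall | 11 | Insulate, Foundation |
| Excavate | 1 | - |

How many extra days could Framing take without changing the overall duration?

18

Excavate→Foundation→Insulate→Drywall = 1+12+1+11 = 25 sets the makespan at 25 days.
Framing finishes as early as 7 and must finish by 25.
Slack of Framing = 19 − 1 = 18 days.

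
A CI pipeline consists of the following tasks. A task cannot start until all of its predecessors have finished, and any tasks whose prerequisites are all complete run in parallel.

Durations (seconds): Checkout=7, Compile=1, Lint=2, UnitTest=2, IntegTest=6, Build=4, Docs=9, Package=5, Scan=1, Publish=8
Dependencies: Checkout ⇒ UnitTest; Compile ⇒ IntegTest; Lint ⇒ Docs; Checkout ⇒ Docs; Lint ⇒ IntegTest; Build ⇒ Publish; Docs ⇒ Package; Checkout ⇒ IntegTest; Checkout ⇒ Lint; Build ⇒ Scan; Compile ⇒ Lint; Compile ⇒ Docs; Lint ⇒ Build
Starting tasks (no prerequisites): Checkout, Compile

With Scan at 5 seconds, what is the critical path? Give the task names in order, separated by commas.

Checkout, Lint, Docs, Package

The binding path is Checkout→Lint→Docs→Package = 7+2+9+5 = 23; finish at 23 seconds.
Scan is off the critical path — its longest chain is 14 seconds, giving 9 of slack.
No other chain overtakes it, so the finish is 23 seconds.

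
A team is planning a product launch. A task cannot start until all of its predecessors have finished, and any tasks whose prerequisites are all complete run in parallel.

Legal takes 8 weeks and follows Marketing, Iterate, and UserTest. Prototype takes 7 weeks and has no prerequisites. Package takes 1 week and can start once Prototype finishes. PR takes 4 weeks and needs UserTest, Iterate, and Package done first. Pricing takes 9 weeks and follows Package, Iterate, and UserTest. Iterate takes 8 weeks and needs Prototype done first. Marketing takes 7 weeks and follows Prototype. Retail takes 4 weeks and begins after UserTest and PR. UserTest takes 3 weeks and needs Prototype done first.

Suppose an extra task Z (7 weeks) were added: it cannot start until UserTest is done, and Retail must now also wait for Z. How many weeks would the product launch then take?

Originally the product launch takes 24 weeks.
With Z inserted, Retail now waits for max(UserTest, PR, Z).
New critical path: Prototype→Iterate→Pricing = 7+8+9 = 24 ⇒ 24 weeks.

24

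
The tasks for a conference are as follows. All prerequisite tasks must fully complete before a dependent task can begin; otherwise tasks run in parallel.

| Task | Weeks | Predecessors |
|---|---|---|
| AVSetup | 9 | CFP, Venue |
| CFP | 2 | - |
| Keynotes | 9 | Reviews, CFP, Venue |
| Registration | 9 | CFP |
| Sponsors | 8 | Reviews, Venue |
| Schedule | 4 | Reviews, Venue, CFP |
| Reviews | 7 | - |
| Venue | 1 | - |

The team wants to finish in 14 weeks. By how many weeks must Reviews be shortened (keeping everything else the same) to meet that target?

2

Current finish: 16 weeks; target: 14.
Reviews is on every critical path, so each week cut from Reviews cuts the finish by one (this holds down to a finish of 11).
Need 16 − 14 = 2 weeks off Reviews → Reviews becomes 5 weeks, finish becomes 14.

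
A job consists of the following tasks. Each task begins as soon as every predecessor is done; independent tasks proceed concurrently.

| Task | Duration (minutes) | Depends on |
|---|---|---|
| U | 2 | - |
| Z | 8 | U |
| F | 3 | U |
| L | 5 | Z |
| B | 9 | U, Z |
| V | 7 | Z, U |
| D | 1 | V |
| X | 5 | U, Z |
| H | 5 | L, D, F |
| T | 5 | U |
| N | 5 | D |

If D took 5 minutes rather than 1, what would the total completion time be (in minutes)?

Critical path before the change: U→Z→V→D→H = 2+8+7+1+5 = 23 giving 23 minutes.
Since D is critical, the +4 change carries straight to that chain (now 27 minutes).
That remains the longest chain; total 27 minutes.

27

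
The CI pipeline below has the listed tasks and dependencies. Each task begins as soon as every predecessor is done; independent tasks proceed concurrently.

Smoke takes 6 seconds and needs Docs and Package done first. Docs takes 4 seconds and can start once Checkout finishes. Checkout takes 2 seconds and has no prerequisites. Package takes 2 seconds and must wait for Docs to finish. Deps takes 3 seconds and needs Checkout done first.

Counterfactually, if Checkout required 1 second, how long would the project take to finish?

13

Critical path before the change: Checkout→Docs→Package→Smoke = 2+4+2+6 = 14 giving 14 seconds.
Checkout is on the critical path; changing it to 1 makes that path 13 seconds.
The critical path is still Checkout→Docs→Package→Smoke; finish is now 13 seconds.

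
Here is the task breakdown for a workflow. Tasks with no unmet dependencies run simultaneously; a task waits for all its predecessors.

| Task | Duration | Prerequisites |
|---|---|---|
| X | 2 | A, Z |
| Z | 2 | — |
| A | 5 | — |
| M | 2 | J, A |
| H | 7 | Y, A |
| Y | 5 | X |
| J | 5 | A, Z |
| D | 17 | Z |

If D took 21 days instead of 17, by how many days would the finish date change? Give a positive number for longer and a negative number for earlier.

4

As given, the longest chain is Z→D = 2+17 = 19, so the finish is 19 days.
Since D is critical, the +4 change carries straight to that chain (now 23 days).
That remains the longest chain; total 23 days.
Change in finish: 23 − 19 = +4 days.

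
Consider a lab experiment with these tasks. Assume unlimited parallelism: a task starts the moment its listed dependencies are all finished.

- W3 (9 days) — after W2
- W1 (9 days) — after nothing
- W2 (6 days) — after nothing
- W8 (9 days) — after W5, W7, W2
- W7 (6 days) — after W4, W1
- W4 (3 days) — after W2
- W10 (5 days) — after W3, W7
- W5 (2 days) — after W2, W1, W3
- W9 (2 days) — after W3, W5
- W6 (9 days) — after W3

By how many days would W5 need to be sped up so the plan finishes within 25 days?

Current finish: 26 days; target: 25.
W5 is on every critical path, so each day cut from W5 cuts the finish by one (this holds down to a finish of 25).
Need 26 − 25 = 1 day off W5 → W5 becomes 1 day, finish becomes 25.

1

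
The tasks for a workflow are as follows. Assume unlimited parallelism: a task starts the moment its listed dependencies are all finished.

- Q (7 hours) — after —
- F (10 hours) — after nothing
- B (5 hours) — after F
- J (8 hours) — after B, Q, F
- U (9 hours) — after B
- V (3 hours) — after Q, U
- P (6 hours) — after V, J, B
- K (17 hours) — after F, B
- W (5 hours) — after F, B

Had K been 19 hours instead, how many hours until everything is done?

Baseline: F→B→U→V→P = 10+5+9+3+6 = 33 → 33 hours.
The longest path through K is only 32 hours, so K has float 1.
New critical path: F→B→K = 10+5+19 = 34 ⇒ 34 hours.

34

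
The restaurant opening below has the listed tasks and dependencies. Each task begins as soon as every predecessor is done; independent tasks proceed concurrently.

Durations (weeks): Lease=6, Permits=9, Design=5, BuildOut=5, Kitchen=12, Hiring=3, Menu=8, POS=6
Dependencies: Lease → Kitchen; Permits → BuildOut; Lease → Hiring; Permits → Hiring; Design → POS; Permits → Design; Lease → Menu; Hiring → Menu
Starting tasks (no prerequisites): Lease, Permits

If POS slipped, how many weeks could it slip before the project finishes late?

0

The longest chain is Permits→Design→POS = 9+5+6 = 20; overall finish 20 weeks.
POS finishes as early as 20 and must finish by 20.
Slack of POS = 14 − 14 = 0 weeks.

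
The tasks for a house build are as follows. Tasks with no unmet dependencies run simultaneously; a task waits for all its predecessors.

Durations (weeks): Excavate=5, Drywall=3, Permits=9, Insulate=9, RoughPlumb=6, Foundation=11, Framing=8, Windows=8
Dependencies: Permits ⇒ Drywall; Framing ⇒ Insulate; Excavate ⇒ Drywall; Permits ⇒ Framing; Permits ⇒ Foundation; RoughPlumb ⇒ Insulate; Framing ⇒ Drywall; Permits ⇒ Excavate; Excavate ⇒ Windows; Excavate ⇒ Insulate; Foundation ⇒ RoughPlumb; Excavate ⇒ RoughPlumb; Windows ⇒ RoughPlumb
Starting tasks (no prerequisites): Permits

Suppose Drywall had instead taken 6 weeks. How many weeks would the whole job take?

Baseline: Permits→Excavate→Windows→RoughPlumb→Insulate = 9+5+8+6+9 = 37 → 37 weeks.
The longest path through Drywall is only 20 weeks, so Drywall has float 17.
That remains the longest chain; total 37 weeks.

37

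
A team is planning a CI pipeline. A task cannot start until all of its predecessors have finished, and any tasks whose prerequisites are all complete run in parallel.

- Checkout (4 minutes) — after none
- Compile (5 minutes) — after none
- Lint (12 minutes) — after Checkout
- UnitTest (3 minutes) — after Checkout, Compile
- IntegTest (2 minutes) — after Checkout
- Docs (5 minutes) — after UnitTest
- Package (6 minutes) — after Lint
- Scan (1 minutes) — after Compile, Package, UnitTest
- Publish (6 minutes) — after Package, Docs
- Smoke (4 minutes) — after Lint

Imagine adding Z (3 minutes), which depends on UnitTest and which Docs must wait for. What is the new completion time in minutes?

Originally the project takes 28 minutes.
With Z inserted, Docs now waits for max(UnitTest, Z).
New critical path: Checkout→Lint→Package→Publish = 4+12+6+6 = 28 ⇒ 28 minutes.

28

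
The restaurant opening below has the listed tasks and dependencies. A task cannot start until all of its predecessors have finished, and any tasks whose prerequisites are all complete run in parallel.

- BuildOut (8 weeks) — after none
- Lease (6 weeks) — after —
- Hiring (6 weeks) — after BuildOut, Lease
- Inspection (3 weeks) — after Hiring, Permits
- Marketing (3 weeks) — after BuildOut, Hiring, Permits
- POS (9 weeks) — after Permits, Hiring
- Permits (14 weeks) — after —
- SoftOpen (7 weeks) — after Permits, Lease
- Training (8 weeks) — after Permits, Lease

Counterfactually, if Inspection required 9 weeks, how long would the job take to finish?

23

Actual critical path: Permits→POS = 14+9 = 23 ⇒ 23 weeks.
The longest path through Inspection is only 17 weeks, so Inspection has float 6.
No other chain overtakes it, so the finish is 23 weeks.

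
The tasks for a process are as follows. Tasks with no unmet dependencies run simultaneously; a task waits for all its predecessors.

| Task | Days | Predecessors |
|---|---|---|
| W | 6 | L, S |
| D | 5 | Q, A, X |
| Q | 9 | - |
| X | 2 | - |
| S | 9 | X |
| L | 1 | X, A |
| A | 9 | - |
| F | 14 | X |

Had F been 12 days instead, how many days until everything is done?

The binding path is X→S→W = 2+9+6 = 17; finish at 17 days.
The longest path through F is only 16 days, so F has float 1.
No other chain overtakes it, so the finish is 17 days.

17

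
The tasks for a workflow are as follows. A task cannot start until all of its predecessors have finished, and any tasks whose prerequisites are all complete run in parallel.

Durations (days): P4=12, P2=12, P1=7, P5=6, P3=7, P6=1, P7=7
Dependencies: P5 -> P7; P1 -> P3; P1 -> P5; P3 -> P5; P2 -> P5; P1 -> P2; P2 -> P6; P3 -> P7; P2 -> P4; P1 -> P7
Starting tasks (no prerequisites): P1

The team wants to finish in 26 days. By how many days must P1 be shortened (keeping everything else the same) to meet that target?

Current finish: 32 days; target: 26.
P1 is on every critical path, so each day cut from P1 cuts the finish by one (this holds down to a finish of 26).
Need 32 − 26 = 6 days off P1 → P1 becomes 1 day, finish becomes 26.

6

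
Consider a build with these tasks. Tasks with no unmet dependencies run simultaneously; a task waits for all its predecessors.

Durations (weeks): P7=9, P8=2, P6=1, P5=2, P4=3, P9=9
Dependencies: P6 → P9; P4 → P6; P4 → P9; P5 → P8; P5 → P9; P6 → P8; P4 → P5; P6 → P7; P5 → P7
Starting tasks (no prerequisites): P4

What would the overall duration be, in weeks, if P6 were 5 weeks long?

Baseline: P4→P5→P7 = 3+2+9 = 14 → 14 weeks.
P6 is off the critical path — its longest chain is 13 weeks, giving 1 of slack.
New critical path: P4→P6→P7 = 3+5+9 = 17 ⇒ 17 weeks.

17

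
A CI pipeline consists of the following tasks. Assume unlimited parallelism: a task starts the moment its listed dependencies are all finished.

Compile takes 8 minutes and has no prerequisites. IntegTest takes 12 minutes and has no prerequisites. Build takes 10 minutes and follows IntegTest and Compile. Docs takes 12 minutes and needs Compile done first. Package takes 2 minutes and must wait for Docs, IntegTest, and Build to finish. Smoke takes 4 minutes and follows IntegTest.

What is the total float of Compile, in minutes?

2

Critical path: IntegTest→Build→Package = 12+10+2 = 24, so the finish is 24 minutes.
The longest chain containing Compile totals 22 minutes.
Slack of Compile = 2 − 0 = 2 minutes.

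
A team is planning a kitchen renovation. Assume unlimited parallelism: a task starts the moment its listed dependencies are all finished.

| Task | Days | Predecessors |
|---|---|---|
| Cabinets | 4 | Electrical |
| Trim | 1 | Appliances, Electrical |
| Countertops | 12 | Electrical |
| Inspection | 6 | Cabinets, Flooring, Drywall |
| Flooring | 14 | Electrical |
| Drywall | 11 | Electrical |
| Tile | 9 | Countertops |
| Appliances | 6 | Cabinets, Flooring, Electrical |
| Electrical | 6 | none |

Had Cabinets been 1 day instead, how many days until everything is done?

27

As given, the longest chain is Electrical→Flooring→Appliances→Trim = 6+14+6+1 = 27, so the finish is 27 days.
The longest path through Cabinets is only 17 days, so Cabinets has float 10.
No other chain overtakes it, so the finish is 27 days.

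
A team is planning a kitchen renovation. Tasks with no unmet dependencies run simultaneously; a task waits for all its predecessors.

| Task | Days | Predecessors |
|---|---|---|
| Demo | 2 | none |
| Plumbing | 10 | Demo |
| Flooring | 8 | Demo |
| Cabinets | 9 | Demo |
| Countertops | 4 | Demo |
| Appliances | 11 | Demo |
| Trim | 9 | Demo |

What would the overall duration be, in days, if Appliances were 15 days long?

The binding path is Demo→Appliances = 2+11 = 13; finish at 13 days.
Since Appliances is critical, the +4 change carries straight to that chain (now 17 days).
That remains the longest chain; total 17 days.

17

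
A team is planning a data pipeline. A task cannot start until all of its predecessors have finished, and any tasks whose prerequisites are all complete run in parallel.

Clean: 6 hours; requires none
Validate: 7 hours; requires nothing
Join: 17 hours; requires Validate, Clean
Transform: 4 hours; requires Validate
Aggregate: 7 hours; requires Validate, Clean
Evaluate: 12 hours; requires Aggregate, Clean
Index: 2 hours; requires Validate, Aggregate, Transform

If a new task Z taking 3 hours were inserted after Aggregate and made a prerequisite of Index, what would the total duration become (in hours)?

Originally the data pipeline takes 26 hours.
With Z inserted, Index now waits for max(Validate, Aggregate, Transform, Z).
New critical path: Validate→Aggregate→Evaluate = 7+7+12 = 26 ⇒ 26 hours.

26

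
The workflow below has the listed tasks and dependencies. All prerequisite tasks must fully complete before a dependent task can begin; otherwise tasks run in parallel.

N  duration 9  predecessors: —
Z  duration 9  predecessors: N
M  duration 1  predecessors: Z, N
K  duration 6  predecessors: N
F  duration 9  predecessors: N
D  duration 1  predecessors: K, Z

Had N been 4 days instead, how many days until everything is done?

Actual critical path: N→Z→M = 9+9+1 = 19 ⇒ 19 days.
N is on the critical path; changing it to 4 makes that path 14 days.
That remains the longest chain; total 14 days.

14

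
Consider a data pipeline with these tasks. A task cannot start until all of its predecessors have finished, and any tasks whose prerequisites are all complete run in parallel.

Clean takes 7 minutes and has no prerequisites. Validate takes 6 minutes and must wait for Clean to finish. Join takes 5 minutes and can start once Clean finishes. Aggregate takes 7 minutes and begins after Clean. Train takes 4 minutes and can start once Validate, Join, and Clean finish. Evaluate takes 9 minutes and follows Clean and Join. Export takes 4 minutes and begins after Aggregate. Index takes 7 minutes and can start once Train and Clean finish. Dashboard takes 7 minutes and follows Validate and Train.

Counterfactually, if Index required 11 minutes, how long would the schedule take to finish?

The binding path is Clean→Validate→Train→Index = 7+6+4+7 = 24; finish at 24 minutes.
Index is on the critical path; changing it to 11 makes that path 28 minutes.
The critical path is still Clean→Validate→Train→Index; finish is now 28 minutes.

28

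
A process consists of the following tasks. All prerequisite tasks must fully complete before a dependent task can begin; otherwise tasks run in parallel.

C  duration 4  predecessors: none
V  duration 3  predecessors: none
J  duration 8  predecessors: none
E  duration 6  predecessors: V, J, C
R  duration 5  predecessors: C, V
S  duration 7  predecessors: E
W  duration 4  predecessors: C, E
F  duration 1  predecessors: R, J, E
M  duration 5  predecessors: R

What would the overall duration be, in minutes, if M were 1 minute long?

21

Critical path before the change: J→E→S = 8+6+7 = 21 giving 21 minutes.
M has 7 minutes of float (longest path through it is 14).
No other chain overtakes it, so the finish is 21 minutes.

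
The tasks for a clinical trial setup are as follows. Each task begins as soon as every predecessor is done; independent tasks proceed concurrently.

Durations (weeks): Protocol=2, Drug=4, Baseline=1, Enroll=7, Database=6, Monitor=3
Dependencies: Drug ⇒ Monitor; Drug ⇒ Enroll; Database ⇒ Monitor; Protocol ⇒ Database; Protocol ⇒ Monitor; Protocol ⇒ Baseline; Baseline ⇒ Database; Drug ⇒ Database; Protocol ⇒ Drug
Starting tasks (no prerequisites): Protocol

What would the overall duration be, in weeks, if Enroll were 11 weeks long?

17

Critical path before the change: Protocol→Drug→Database→Monitor = 2+4+6+3 = 15 giving 15 weeks.
The longest path through Enroll is only 13 weeks, so Enroll has float 2.
Now Protocol→Drug→Enroll = 2+4+11 = 17 is longest, so the finish becomes 17 weeks.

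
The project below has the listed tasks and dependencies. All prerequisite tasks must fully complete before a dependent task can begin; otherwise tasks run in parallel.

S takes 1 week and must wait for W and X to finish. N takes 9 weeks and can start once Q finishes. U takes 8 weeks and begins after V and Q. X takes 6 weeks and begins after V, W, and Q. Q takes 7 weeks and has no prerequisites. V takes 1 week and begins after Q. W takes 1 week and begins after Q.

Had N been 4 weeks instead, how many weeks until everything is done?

The binding path is Q→N = 7+9 = 16; finish at 16 weeks.
Since N is critical, the -5 change carries straight to that chain (now 11 weeks).
New critical path: Q→V→U = 7+1+8 = 16 ⇒ 16 weeks.

16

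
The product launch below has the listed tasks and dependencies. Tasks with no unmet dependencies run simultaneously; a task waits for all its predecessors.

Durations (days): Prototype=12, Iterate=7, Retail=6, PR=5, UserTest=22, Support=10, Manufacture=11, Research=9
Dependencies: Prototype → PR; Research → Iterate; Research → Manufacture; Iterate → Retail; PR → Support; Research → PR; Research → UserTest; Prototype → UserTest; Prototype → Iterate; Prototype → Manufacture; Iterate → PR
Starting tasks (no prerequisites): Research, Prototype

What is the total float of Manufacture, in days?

11

The longest chain is Prototype→UserTest = 12+22 = 34; overall finish 34 days.
Manufacture finishes as early as 23 and must finish by 34.
Slack of Manufacture = 23 − 12 = 11 days.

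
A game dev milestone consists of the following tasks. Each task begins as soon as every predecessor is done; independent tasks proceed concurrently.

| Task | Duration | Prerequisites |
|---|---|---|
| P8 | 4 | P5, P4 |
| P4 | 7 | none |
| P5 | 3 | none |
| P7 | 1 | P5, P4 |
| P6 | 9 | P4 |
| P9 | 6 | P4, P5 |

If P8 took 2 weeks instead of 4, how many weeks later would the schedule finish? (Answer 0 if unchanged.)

0

Baseline: P4→P6 = 7+9 = 16 → 16 weeks.
The longest path through P8 is only 11 weeks, so P8 has float 5.
The critical path is still P4→P6; finish is now 16 weeks.
Change in finish: 16 − 16 = +0 weeks.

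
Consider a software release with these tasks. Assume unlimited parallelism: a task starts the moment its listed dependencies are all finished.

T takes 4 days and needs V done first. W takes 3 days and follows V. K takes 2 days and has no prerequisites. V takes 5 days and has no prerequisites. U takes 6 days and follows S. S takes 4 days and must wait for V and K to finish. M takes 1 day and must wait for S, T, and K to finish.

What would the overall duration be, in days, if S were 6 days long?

The binding path is V→S→U = 5+4+6 = 15; finish at 15 days.
Since S is critical, the +2 change carries straight to that chain (now 17 days).
No other chain overtakes it, so the finish is 17 days.

17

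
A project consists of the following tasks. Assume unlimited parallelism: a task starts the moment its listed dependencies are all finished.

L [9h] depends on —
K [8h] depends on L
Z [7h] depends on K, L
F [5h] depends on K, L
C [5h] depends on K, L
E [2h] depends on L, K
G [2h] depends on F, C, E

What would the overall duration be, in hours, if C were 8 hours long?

27

Baseline: L→K→C→G = 9+8+5+2 = 24 → 24 hours.
Since C is critical, the +3 change carries straight to that chain (now 27 hours).
No other chain overtakes it, so the finish is 27 hours.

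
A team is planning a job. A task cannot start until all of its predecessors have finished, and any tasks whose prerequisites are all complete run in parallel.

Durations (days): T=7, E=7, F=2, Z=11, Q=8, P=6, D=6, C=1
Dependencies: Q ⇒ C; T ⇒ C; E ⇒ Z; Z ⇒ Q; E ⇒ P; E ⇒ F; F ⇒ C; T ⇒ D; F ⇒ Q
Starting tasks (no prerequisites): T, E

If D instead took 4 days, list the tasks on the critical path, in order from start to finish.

E, Z, Q, C

The binding path is E→Z→Q→C = 7+11+8+1 = 27; finish at 27 days.
D has 14 days of float (longest path through it is 13).
No other chain overtakes it, so the finish is 27 days.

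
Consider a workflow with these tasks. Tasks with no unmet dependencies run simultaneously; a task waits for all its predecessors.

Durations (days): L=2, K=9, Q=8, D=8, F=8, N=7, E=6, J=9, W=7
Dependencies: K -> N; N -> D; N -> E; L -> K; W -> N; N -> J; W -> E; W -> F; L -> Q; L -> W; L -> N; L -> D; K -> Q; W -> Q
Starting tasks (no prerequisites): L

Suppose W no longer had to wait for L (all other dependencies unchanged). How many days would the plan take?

27

Before: longest chain L→K→N→J = 2+9+7+9 = 27, finish 27.
Without L→W, W's earliest start moves from 2 to 0.
After: L→K→N→J = 2+9+7+9 = 27 → 27 days.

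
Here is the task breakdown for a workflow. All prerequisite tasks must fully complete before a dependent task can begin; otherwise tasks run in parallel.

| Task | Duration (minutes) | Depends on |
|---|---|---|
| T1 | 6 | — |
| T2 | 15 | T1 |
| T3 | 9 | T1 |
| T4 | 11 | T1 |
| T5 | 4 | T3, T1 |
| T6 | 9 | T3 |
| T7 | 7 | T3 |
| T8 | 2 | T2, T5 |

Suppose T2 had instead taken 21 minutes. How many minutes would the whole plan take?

Critical path before the change: T1→T3→T6 = 6+9+9 = 24 giving 24 minutes.
The longest path through T2 is only 23 minutes, so T2 has float 1.
New critical path: T1→T2→T8 = 6+21+2 = 29 ⇒ 29 minutes.

29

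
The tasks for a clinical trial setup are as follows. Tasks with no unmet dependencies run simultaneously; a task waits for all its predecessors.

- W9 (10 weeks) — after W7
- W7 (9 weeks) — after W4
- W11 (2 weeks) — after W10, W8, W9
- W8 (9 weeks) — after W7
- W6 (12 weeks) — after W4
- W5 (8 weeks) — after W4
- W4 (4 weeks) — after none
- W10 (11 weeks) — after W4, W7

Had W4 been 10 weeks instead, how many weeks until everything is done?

32

Actual critical path: W4→W7→W10→W11 = 4+9+11+2 = 26 ⇒ 26 weeks.
W4 is on the critical path; changing it to 10 makes that path 32 weeks.
That remains the longest chain; total 32 weeks.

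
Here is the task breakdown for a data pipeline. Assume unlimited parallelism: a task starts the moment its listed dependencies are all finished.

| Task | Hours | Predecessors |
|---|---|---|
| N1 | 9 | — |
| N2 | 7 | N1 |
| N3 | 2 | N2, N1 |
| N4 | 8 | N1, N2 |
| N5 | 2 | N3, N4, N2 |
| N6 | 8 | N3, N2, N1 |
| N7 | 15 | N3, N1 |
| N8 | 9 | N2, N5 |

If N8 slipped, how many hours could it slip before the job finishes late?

Critical path: N1→N2→N4→N5→N8 = 9+7+8+2+9 = 35, so the finish is 35 hours.
Longest path through N8: 35 hours (earliest finish 35, latest finish 35).
So N8 can slip 35 − 35 = 0 hours.

0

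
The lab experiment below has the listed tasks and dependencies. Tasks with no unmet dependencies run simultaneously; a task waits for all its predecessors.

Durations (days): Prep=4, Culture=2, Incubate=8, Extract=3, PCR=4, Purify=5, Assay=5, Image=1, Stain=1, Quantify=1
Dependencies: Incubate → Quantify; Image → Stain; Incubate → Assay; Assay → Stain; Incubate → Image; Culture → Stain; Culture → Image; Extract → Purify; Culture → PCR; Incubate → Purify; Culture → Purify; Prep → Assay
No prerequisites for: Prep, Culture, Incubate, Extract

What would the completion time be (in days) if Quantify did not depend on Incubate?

Original critical path: Incubate→Assay→Stain = 8+5+1 = 14 ⇒ 14 days.
Without Incubate→Quantify, Quantify's earliest start moves from 8 to 0.
After: Incubate→Assay→Stain = 8+5+1 = 14 → 14 days.

14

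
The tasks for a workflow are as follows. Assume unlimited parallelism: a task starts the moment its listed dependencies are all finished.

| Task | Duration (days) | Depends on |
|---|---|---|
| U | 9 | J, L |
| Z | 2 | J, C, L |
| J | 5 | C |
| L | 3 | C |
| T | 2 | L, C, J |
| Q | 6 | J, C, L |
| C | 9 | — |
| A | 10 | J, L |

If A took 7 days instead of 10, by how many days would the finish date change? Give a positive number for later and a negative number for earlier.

Baseline: C→J→A = 9+5+10 = 24 → 24 days.
A is on the critical path; changing it to 7 makes that path 21 days.
Now C→J→U = 9+5+9 = 23 is longest, so the finish becomes 23 days.
Change in finish: 23 − 24 = -1 days.

-1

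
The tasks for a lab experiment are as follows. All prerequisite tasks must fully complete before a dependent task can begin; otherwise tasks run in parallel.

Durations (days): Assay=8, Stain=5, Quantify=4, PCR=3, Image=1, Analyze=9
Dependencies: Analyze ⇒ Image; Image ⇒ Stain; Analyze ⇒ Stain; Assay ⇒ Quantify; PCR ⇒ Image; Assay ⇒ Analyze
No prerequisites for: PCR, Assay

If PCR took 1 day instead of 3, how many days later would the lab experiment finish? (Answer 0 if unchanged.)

The binding path is Assay→Analyze→Image→Stain = 8+9+1+5 = 23; finish at 23 days.
The longest path through PCR is only 9 days, so PCR has float 14.
No other chain overtakes it, so the finish is 23 days.
Change in finish: 23 − 23 = +0 days.

0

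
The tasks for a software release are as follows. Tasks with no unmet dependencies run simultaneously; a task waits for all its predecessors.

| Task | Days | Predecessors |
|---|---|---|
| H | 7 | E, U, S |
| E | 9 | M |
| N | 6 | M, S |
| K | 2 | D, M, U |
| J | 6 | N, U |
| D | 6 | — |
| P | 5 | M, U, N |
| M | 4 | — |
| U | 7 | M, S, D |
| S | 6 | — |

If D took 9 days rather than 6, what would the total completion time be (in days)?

Actual critical path: D→U→H = 6+7+7 = 20 ⇒ 20 days.
Since D is critical, the +3 change carries straight to that chain (now 23 days).
No other chain overtakes it, so the finish is 23 days.

23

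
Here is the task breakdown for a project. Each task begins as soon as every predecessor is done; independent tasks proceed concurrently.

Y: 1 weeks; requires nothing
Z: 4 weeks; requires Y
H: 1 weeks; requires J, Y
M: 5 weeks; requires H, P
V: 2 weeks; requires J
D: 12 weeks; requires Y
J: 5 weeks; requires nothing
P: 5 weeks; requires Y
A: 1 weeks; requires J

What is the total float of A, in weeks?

Critical path: Y→D = 1+12 = 13, so the finish is 13 weeks.
A finishes as early as 6 and must finish by 13.
Slack of A = 12 − 5 = 7 weeks.

7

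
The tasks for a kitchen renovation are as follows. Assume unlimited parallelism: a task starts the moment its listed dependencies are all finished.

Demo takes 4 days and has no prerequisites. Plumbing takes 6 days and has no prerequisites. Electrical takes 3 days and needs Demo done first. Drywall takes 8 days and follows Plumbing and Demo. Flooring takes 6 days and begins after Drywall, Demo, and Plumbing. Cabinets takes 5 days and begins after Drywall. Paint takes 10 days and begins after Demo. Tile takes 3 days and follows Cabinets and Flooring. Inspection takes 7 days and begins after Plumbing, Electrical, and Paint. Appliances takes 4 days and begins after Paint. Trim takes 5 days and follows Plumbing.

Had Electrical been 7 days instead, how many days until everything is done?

Actual critical path: Plumbing→Drywall→Flooring→Tile = 6+8+6+3 = 23 ⇒ 23 days.
Electrical is off the critical path — its longest chain is 14 days, giving 9 of slack.
No other chain overtakes it, so the finish is 23 days.

23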